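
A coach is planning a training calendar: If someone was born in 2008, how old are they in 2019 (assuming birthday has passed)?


Birth year: 2008
Current year: 2019
Age = current year - birth year
Age = 2019 - 2008 = 11

11


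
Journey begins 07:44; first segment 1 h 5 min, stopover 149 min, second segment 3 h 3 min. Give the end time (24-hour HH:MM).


Depart: 07:44
Leg 1: +65 min -> 08:49
Layover: +149 min -> 11:18
Leg 2: +183 min -> 14:21
Total travel: 397 minutes = 6h 37m
Arrival: 14:21

14:21


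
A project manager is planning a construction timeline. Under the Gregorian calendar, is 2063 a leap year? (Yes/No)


Year: 2063
Divisible by 4? 2063 / 4 = 515.75 -> No
Not divisible by 4, so NOT a leap year

No


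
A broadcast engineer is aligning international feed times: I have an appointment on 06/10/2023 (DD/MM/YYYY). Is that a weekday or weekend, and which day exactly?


Date: 2023-10-06
January 1, 2023 is a Sunday
Day of year: 279
Offset from Jan 1: 278 days
278 mod 7 = 5
Result: Friday

Friday


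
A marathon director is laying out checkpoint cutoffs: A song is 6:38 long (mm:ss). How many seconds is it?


Minutes: 6
Extra seconds: 38
Seconds per minute: 60
Minutes to seconds: 6 x 60 = 360
Total: 360 + 38 = 398

398


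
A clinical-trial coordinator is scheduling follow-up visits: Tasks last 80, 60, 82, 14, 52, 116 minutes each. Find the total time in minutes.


Durations: 80, 60, 82, 14, 52, 116
Running sum: 80
+ 60 = 140
+ 82 = 222
+ 14 = 236
+ 52 = 288
+ 116 = 404
Total duration: 404 minutes
That is 6 hours and 44 minutes

404


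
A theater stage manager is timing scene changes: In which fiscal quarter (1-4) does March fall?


Month: March (month 3)
Q1: January-March (months 1-3)
Q2: April-June (months 4-6)
Q3: July-September (months 7-9)
Q4: October-December (months 10-12)
Month 3 falls in Q1

1


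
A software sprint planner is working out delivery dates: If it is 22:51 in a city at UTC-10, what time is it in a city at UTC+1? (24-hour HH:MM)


Local time: 22:51 at UTC-10 (offset -10h)
Target zone: UTC+1 (offset 1h)
Difference: 1 - (-10) = 11 hours
Calculation: 22 + (11) = 33
Wraparound: (33) mod 24 = 9
Result: 09:51

09:51


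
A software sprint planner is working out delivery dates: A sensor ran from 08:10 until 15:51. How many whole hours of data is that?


Start: 08:10
End: 15:51
Hour difference: 15 - 8 = 7 hours
Minute difference: 51 - 10 = 41 minutes
Total minutes: 461
Complete hours: 461 / 60 = 7 (remainder 41)

7


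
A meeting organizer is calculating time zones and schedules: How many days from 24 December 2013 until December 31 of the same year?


Start: December 24, 2013
End: December 31, 2013
Days left in December: 7
Total: 7 days

7


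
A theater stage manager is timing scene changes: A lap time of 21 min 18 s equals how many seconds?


Minutes: 21
Seconds: 18
Convert minutes to seconds: 21 x 60 = 1260
Add remaining seconds: 1260 + 18 = 1278

1278


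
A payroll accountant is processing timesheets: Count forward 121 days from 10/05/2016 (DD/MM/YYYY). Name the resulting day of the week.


Start: 2016-05-10 (Tuesday)
Step 1 - find target date: add 121 days
  2016-05-10 + 121 days = 2016-09-08
Step 2 - day of week:
  121 mod 7 = 2
  Tuesday + 2 days -> Thursday
Result: Thursday (2016-09-08)

Thursday


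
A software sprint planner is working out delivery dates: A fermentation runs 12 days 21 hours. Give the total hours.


Days: 12
Extra hours: 21
Hours per day: 24
Days to hours: 12 x 24 = 288
Total: 288 + 21 = 309

309


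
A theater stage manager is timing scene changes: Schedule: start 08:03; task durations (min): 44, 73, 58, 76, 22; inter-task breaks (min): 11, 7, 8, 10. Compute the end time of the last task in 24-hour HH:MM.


Start: 08:03 = 483 min from midnight
  after task 1 (44 min): 08:47
  after break (11 min): 08:58
  after task 2 (73 min): 10:11
  after break (7 min): 10:18
  after task 3 (58 min): 11:16
  after break (8 min): 11:24
  after task 4 (76 min): 12:40
  after break (10 min): 12:50
  after task 5 (22 min): 13:12
Total elapsed: 309 minutes
End time: 13:12

13:12


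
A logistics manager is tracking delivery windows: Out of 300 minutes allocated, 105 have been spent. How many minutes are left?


Total budget: 300 minutes
Time used: 105 minutes
Remaining: 300 - 105 = 195 minutes
Percent used: 35.0%
Percent remaining: 65.0%

195


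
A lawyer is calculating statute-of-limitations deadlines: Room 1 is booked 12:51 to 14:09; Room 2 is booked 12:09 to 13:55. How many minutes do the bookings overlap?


Interval A: [771, 849] minutes from midnight
Interval B: [729, 835] minutes from midnight
Overlap start = max(771, 729) = 771
Overlap end = min(849, 835) = 835
Overlap = 835 - 771 = 64 minutes

64


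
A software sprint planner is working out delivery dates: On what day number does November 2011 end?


Month: November
Year: 2011
November is a 30-day month
Total: 30 days

30


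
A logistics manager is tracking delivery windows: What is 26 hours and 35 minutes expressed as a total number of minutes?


Hours: 26
Minutes: 35
Convert hours to minutes: 26 x 60 = 1560
Add remaining minutes: 1560 + 35 = 1595

1595


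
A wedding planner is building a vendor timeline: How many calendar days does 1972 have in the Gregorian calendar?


Year: 1972
Check leap year rules:
Divisible by 4? Yes
Divisible by 100? No
1972 is a leap year
Days: 366

366


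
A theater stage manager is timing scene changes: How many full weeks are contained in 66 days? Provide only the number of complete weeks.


Total days: 66
Days per week: 7
Division: 66 / 7 = 9 remainder 3
Complete weeks: 9
Remaining days: 3

9


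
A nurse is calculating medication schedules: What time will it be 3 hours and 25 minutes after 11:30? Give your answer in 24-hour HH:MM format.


Start time: 11:30
Adding: 3 hours 25 minutes
Minutes: 30 + 25 = 55
Hours: 11 + 3 + 0 = 14
Result: 14:55

14:55


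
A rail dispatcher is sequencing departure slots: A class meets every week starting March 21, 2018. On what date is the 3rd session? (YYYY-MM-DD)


First occurrence: 2018-03-21 (occurrence 1)
Each occurrence is 7 days after the previous.
Occurrence 3 is 2 weeks after the first.
2 weeks = 14 days
2018-03-21 + 14 days = 2018-04-04

2018-04-04


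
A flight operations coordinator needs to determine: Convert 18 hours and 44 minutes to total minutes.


Hours: 18
Extra minutes: 44
Minutes per hour: 60
Hours to minutes: 18 x 60 = 1080
Total: 1080 + 44 = 1124

1124


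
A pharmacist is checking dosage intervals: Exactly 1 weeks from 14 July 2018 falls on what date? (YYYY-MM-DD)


Start: 2018-07-14
Weeks to add: 1
Convert to days: 1 x 7 = 7 days
Add 7 days to 2018-07-14
Result: 2018-07-21

2018-07-21


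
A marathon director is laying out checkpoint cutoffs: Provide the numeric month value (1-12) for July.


Calendar month order:
6. June
7. July <--
8. August
July is month number 7

7


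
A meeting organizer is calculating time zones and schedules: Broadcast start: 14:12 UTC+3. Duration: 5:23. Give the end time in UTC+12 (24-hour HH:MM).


Start: 14:12 in UTC+3
Step 1 - add duration:
  minutes: 12 + 23 = 35
  hours: 14 + 5 + 0 = 19
  end in UTC+3: 19:35
Step 2 - convert UTC+3 -> UTC+12:
  offset difference: 12 - (3) = 9 hours
  19 + (9) = 28 -> mod 24 = 4
Result: 04:35 in UTC+12

04:35


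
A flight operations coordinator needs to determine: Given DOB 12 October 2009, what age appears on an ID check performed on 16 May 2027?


Birth: 2009-10-12
Reference: 2027-05-16
Year difference: 2027 - 2009 = 18
Has birthday (10-12) occurred by 05-16? No
Birthday not yet reached this year -> subtract 1
Age in full years: 17

17


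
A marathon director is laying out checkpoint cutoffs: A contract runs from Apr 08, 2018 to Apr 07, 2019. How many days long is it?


Start date: 2018-04-08
End date: 2019-04-07
Apr 2018: +23 days
May 2018: +31 days
Jun 2018: +30 days
... (10 more months)
Total: 364 days

364


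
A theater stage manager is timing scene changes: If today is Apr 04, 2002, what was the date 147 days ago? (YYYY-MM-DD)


Start: 2002-04-04
Subtracting 147 days
Days already passed in April: 4
After going back through April: 143 more days to subtract
March 2002: 31 days, 112 remaining
February 2002: 28 days, 84 remaining
January 2002: 31 days, 53 remaining
December 2001: 31 days, 22 remaining
Result: 2001-11-08

2001-11-08


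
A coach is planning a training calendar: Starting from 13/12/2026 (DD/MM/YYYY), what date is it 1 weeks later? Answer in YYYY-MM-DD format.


Start: 2026-12-13
Weeks to add: 1
Convert to days: 1 x 7 = 7 days
Add 7 days to 2026-12-13
Result: 2026-12-20

2026-12-20


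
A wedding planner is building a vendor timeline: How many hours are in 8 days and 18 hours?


Days: 8
Extra hours: 18
Hours per day: 24
Days to hours: 8 x 24 = 192
Total: 192 + 18 = 210

210


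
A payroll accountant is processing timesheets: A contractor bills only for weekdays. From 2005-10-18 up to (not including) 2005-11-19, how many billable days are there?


Start: 2005-10-18 (Tuesday)
End (exclusive): 2005-11-19 (Saturday)
Total calendar days: 32
Full weeks: 32 // 7 = 4 -> 20 weekdays
Remaining 4 days starting on Tuesday:
  Tue(w), Wed(w), Thu(w), Fri(w) -> 4 weekdays
Total business days: 20 + 4 = 24

24


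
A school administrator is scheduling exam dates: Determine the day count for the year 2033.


Year: 2033
Check leap year rules:
Divisible by 4? No
2033 is not a leap year
Days: 365

365


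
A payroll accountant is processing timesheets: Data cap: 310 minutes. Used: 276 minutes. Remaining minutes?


Total budget: 310 minutes
Time used: 276 minutes
Remaining: 310 - 276 = 34 minutes
Percent used: 89.0%
Percent remaining: 11.0%

34


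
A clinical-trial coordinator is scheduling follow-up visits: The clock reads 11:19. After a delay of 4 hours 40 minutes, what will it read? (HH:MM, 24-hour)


Start time: 11:19
Adding: 4 hours 40 minutes
Minutes: 19 + 40 = 59
Hours: 11 + 4 + 0 = 15
Result: 15:59

15:59


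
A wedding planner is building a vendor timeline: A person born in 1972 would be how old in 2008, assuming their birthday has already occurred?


Birth year: 1972
Current year: 2008
Age = current year - birth year
Age = 2008 - 1972 = 36

36


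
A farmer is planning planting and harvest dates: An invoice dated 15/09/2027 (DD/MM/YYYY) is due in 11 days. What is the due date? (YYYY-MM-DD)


Start: 2027-09-15
Adding 11 days
Days remaining in September: 15
Result: 2027-09-26

2027-09-26


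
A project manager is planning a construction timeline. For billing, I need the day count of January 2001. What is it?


Month: January
Year: 2001
January is a 31-day month
Total: 31 days

31


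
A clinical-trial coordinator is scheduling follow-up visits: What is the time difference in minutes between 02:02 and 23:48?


Start time: 02:02 = 122 minutes from midnight
End time: 23:48 = 1428 minutes from midnight
Difference: 1428 - 122 = 1306 minutes
That is 21 hours and 46 minutes

1306


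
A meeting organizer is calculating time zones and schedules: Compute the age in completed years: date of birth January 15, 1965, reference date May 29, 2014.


Birth: 1965-01-15
Reference: 2014-05-29
Year difference: 2014 - 1965 = 49
Has birthday (01-15) occurred by 05-29? Yes
Age in full years: 49

49


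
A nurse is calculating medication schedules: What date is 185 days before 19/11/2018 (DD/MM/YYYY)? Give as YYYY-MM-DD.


Start: 2018-11-19
Subtracting 185 days
Days already passed in November: 19
After going back through November: 166 more days to subtract
October 2018: 31 days, 135 remaining
September 2018: 30 days, 105 remaining
August 2018: 31 days, 74 remaining
July 2018: 31 days, 43 remaining
Result: 2018-05-18

2018-05-18


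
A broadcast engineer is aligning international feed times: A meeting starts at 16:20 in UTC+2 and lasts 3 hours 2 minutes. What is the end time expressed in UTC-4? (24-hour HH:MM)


Start: 16:20 in UTC+2
Step 1 - add duration:
  minutes: 20 + 2 = 22
  hours: 16 + 3 + 0 = 19
  end in UTC+2: 19:22
Step 2 - convert UTC+2 -> UTC-4:
  offset difference: -4 - (2) = -6 hours
  19 + (-6) = 13 -> mod 24 = 13
Result: 13:22 in UTC-4

13:22


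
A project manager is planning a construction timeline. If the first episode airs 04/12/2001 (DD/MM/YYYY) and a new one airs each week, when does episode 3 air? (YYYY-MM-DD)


First occurrence: 2001-12-04 (occurrence 1)
Each occurrence is 7 days after the previous.
Occurrence 3 is 2 weeks after the first.
2 weeks = 14 days
2001-12-04 + 14 days = 2001-12-18

2001-12-18


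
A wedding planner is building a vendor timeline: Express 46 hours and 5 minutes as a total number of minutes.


Hours: 46
Extra minutes: 5
Minutes per hour: 60
Hours to minutes: 46 x 60 = 2760
Total: 2760 + 5 = 2765

2765


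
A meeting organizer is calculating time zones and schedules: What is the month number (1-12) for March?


Calendar month order:
2. February
3. March <--
4. April
March is month number 3

3


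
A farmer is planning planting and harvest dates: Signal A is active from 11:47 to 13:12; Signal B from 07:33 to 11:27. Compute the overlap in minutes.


Interval A: [707, 792] minutes from midnight
Interval B: [453, 687] minutes from midnight
Overlap start = max(707, 453) = 707
Overlap end = min(792, 687) = 687
End <= start, so the intervals do not overlap: 0 minutes

0


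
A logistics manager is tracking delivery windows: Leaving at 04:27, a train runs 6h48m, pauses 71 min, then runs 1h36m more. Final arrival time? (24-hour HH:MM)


Depart: 04:27
Leg 1: +408 min -> 11:15
Layover: +71 min -> 12:26
Leg 2: +96 min -> 14:02
Total travel: 575 minutes = 9h 35m
Arrival: 14:02

14:02


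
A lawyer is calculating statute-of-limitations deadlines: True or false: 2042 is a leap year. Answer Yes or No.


Year: 2042
Divisible by 4? 2042 / 4 = 510.5 -> No
Not divisible by 4, so NOT a leap year

No


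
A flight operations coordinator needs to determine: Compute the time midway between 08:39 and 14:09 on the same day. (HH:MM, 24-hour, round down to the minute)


Start time: 08:39 = 519 minutes from midnight
End time: 14:09 = 849 minutes from midnight
Sum: 519 + 849 = 1368
Midpoint: 1368 / 2 = 684 minutes
Convert: 684 / 60 = 11 hours, 24 minutes
Result: 11:24

11:24


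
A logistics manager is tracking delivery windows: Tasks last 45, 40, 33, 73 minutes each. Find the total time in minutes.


Durations: 45, 40, 33, 73
Running sum: 45
+ 40 = 85
+ 33 = 118
+ 73 = 191
Total duration: 191 minutes
That is 3 hours and 11 minutes

191


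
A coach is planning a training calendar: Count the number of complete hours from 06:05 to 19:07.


Start: 06:05
End: 19:07
Hour difference: 19 - 6 = 13 hours
Minute difference: 7 - 5 = 2 minutes
Total minutes: 782
Complete hours: 782 / 60 = 13 (remainder 2)

13


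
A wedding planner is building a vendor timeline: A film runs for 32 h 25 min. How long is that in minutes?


Hours: 32
Minutes: 25
Convert hours to minutes: 32 x 60 = 1920
Add remaining minutes: 1920 + 25 = 1945

1945


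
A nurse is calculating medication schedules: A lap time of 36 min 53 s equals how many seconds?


Minutes: 36
Seconds: 53
Convert minutes to seconds: 36 x 60 = 2160
Add remaining seconds: 2160 + 53 = 2213

2213


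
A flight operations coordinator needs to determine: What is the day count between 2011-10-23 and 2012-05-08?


Start date: 2011-10-23
End date: 2012-05-08
Oct 2011: +9 days
Nov 2011: +30 days
Dec 2011: +31 days
... (5 more months)
Total: 198 days

198


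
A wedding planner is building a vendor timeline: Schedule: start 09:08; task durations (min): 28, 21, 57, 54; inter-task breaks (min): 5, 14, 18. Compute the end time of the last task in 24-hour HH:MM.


Start: 09:08 = 548 min from midnight
  after task 1 (28 min): 09:36
  after break (5 min): 09:41
  after task 2 (21 min): 10:02
  after break (14 min): 10:16
  after task 3 (57 min): 11:13
  after break (18 min): 11:31
  after task 4 (54 min): 12:25
Total elapsed: 197 minutes
End time: 12:25

12:25


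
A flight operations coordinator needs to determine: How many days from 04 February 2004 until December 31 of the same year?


Start: February 04, 2004
End: December 31, 2004
Days left in February: 25
March: 31
April: 30
May: 31
June: 30
... plus remaining months
Sum of remaining months: 306
Total: 25 + 306 = 331

331


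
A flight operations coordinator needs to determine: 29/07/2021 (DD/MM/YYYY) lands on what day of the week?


Date: 2021-07-29
January 1, 2021 is a Friday
Day of year: 210
Offset from Jan 1: 209 days
209 mod 7 = 6
Result: Thursday

Thursday


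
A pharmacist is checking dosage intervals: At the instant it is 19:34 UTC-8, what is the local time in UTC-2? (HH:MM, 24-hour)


Local time: 19:34 at UTC-8 (offset -8h)
Target zone: UTC-2 (offset -2h)
Difference: -2 - (-8) = 6 hours
Calculation: 19 + (6) = 25
Wraparound: (25) mod 24 = 1
Result: 01:34

01:34


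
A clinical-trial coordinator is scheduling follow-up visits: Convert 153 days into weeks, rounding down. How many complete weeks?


Total days: 153
Days per week: 7
Division: 153 / 7 = 21 remainder 6
Complete weeks: 21
Remaining days: 6

21


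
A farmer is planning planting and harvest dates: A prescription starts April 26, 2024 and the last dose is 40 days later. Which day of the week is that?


Start: 2024-04-26 (Friday)
Step 1 - find target date: add 40 days
  2024-04-26 + 40 days = 2024-06-05
Step 2 - day of week:
  40 mod 7 = 5
  Friday + 5 days -> Wednesday
Result: Wednesday (2024-06-05)

Wednesday


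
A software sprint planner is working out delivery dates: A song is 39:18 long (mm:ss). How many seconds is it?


Minutes: 39
Extra seconds: 18
Seconds per minute: 60
Minutes to seconds: 39 x 60 = 2340
Total: 2340 + 18 = 2358

2358


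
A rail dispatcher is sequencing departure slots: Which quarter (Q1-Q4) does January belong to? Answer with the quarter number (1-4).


Month: January (month 1)
Q1: January-March (months 1-3)
Q2: April-June (months 4-6)
Q3: July-September (months 7-9)
Q4: October-December (months 10-12)
Month 1 falls in Q1

1


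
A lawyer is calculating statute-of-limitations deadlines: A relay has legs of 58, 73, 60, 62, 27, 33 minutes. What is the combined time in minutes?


Durations: 58, 73, 60, 62, 27, 33
Running sum: 58
+ 73 = 131
+ 60 = 191
+ 62 = 253
+ 27 = 280
+ 33 = 313
Total duration: 313 minutes
That is 5 hours and 13 minutes

313


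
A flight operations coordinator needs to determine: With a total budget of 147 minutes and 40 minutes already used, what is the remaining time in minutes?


Total budget: 147 minutes
Time used: 40 minutes
Remaining: 147 - 40 = 107 minutes
Percent used: 27.2%
Percent remaining: 72.8%

107


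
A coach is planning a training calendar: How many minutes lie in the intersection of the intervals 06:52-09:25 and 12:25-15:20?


Interval A: [412, 565] minutes from midnight
Interval B: [745, 920] minutes from midnight
Overlap start = max(412, 745) = 745
Overlap end = min(565, 920) = 565
End <= start, so the intervals do not overlap: 0 minutes

0


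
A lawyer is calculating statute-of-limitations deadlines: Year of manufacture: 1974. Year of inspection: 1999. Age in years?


Birth year: 1974
Current year: 1999
Age = current year - birth year
Age = 1999 - 1974 = 25

25


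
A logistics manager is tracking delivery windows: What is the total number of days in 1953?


Year: 1953
Check leap year rules:
Divisible by 4? No
1953 is not a leap year
Days: 365

365


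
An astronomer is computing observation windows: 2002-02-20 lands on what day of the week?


Date: 2002-02-20
January 1, 2002 is a Tuesday
Day of year: 51
Offset from Jan 1: 50 days
50 mod 7 = 1
Result: Wednesday

Wednesday


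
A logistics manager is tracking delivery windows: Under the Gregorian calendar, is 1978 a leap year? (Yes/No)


Year: 1978
Divisible by 4? 1978 / 4 = 494.5 -> No
Not divisible by 4, so NOT a leap year

No


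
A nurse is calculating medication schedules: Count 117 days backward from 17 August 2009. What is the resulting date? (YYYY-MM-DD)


Start: 2009-08-17
Subtracting 117 days
Days already passed in August: 17
After going back through August: 100 more days to subtract
July 2009: 31 days, 69 remaining
June 2009: 30 days, 39 remaining
May 2009: 31 days, 8 remaining
April 2009 has 30 days, need 8
Result: 2009-04-22

2009-04-22


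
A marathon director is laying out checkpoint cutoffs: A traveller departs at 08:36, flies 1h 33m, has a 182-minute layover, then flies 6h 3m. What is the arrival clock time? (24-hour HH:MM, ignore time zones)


Depart: 08:36
Leg 1: +93 min -> 10:09
Layover: +182 min -> 13:11
Leg 2: +363 min -> 19:14
Total travel: 638 minutes = 10h 38m
Arrival: 19:14

19:14


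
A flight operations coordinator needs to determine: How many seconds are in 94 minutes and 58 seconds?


Minutes: 94
Extra seconds: 58
Seconds per minute: 60
Minutes to seconds: 94 x 60 = 5640
Total: 5640 + 58 = 5698

5698


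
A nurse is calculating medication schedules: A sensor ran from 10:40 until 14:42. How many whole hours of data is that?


Start: 10:40
End: 14:42
Hour difference: 14 - 10 = 4 hours
Minute difference: 42 - 40 = 2 minutes
Total minutes: 242
Complete hours: 242 / 60 = 4 (remainder 2)

4


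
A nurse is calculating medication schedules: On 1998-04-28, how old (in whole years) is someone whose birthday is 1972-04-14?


Birth: 1972-04-14
Reference: 1998-04-28
Year difference: 1998 - 1972 = 26
Has birthday (04-14) occurred by 04-28? Yes
Age in full years: 26

26


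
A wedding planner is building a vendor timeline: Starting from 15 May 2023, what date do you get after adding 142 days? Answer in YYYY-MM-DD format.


Start: 2023-05-15
Adding 142 days
Days remaining in May: 16
After May: 126 days still to add
June 2023: 30 days, 96 remaining
July 2023: 31 days, 65 remaining
August 2023: 31 days, 34 remaining
September 2023: 30 days, 4 remaining
Result: 2023-10-04

2023-10-04


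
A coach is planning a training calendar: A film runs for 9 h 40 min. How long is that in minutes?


Hours: 9
Minutes: 40
Convert hours to minutes: 9 x 60 = 540
Add remaining minutes: 540 + 40 = 580

580


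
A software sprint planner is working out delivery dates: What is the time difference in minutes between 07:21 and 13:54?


Start time: 07:21 = 441 minutes from midnight
End time: 13:54 = 834 minutes from midnight
Difference: 834 - 441 = 393 minutes
That is 6 hours and 33 minutes

393


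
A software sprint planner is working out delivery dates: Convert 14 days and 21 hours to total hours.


Days: 14
Extra hours: 21
Hours per day: 24
Days to hours: 14 x 24 = 336
Total: 336 + 21 = 357

357


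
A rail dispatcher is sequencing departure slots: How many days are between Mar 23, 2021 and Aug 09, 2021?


Start date: 2021-03-23
End date: 2021-08-09
Mar 2021: +9 days
Apr 2021: +30 days
May 2021: +31 days
... (3 more months)
Total: 139 days

139


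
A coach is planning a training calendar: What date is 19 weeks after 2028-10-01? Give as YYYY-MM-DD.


Start: 2028-10-01
Weeks to add: 19
Convert to days: 19 x 7 = 133 days
Add 133 days to 2028-10-01
Result: 2029-02-11

2029-02-11


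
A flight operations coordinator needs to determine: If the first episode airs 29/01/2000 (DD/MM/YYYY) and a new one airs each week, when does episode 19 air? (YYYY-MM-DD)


First occurrence: 2000-01-29 (occurrence 1)
Each occurrence is 7 days after the previous.
Occurrence 19 is 18 weeks after the first.
18 weeks = 126 days
2000-01-29 + 126 days = 2000-06-03

2000-06-03


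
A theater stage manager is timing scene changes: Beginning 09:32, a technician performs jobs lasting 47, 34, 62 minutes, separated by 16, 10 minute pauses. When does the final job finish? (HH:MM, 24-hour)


Start: 09:32 = 572 min from midnight
  after task 1 (47 min): 10:19
  after break (16 min): 10:35
  after task 2 (34 min): 11:09
  after break (10 min): 11:19
  after task 3 (62 min): 12:21
Total elapsed: 169 minutes
End time: 12:21

12:21


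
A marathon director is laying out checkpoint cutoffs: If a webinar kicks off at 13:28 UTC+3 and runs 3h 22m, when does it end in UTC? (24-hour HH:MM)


Start: 13:28 in UTC+3
Step 1 - add duration:
  minutes: 28 + 22 = 50
  hours: 13 + 3 + 0 = 16
  end in UTC+3: 16:50
Step 2 - convert UTC+3 -> UTC:
  offset difference: 0 - (3) = -3 hours
  16 + (-3) = 13 -> mod 24 = 13
Result: 13:50 in UTC

13:50


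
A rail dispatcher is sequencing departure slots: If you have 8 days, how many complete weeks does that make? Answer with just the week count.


Total days: 8
Days per week: 7
Division: 8 / 7 = 1 remainder 1
Complete weeks: 1
Remaining days: 1

1


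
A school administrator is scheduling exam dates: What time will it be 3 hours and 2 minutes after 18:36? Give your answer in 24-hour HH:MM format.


Start time: 18:36
Adding: 3 hours 2 minutes
Minutes: 36 + 2 = 38
Hours: 18 + 3 + 0 = 21
Result: 21:38

21:38


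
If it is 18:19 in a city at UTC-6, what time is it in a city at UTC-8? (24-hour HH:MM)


Local time: 18:19 at UTC-6 (offset -6h)
Target zone: UTC-8 (offset -8h)
Difference: -8 - (-6) = -2 hours
Calculation: 18 + (-2) = 16
Result: 16:19

16:19


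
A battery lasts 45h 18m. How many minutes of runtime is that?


Hours: 45
Extra minutes: 18
Minutes per hour: 60
Hours to minutes: 45 x 60 = 2700
Total: 2700 + 18 = 2718

2718


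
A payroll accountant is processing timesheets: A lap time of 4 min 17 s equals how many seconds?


Minutes: 4
Seconds: 17
Convert minutes to seconds: 4 x 60 = 240
Add remaining seconds: 240 + 17 = 257

257


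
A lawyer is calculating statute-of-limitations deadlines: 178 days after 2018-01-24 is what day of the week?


Start: 2018-01-24 (Wednesday)
Step 1 - find target date: add 178 days
  2018-01-24 + 178 days = 2018-07-21
Step 2 - day of week:
  178 mod 7 = 3
  Wednesday + 3 days -> Saturday
Result: Saturday (2018-07-21)

Saturday


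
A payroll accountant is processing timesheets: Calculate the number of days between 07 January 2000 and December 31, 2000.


Start: January 07, 2000
End: December 31, 2000
Days left in January: 24
February: 29
March: 31
April: 30
May: 31
... plus remaining months
Sum of remaining months: 335
Total: 24 + 335 = 359

359


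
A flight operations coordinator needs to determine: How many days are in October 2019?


Month: October
Year: 2019
October is a 31-day month
Total: 31 days

31


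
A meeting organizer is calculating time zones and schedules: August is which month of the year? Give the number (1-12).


Calendar month order:
7. July
8. August <--
9. September
August is month number 8

8


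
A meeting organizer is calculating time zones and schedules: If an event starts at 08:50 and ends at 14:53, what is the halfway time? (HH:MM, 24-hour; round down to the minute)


Start time: 08:50 = 530 minutes from midnight
End time: 14:53 = 893 minutes from midnight
Sum: 530 + 893 = 1423
Midpoint: 1423 / 2 = 711 minutes
Convert: 711 / 60 = 11 hours, 51 minutes
Result: 11:51

11:51


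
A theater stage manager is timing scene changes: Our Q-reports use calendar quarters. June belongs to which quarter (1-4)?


Month: June (month 6)
Q1: January-March (months 1-3)
Q2: April-June (months 4-6)
Q3: July-September (months 7-9)
Q4: October-December (months 10-12)
Month 6 falls in Q2

2


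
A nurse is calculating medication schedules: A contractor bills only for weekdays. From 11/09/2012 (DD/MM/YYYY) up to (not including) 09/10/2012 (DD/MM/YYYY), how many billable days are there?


Start: 2012-09-11 (Tuesday)
End (exclusive): 2012-10-09 (Tuesday)
Total calendar days: 28
Full weeks: 28 // 7 = 4 -> 20 weekdays
Remaining 0 days starting on Tuesday:
Total business days: 20 + 0 = 20

20


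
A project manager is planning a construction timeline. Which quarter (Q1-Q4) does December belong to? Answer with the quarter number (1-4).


Month: December (month 12)
Q1: January-March (months 1-3)
Q2: April-June (months 4-6)
Q3: July-September (months 7-9)
Q4: October-December (months 10-12)
Month 12 falls in Q4

4


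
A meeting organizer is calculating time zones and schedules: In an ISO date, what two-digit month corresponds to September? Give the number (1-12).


Calendar month order:
8. August
9. September <--
10. October
September is month number 9

9


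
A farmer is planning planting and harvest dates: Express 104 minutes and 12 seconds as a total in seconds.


Minutes: 104
Seconds: 12
Convert minutes to seconds: 104 x 60 = 6240
Add remaining seconds: 6240 + 12 = 6252

6252


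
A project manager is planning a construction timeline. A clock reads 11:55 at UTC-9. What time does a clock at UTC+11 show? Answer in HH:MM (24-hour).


Local time: 11:55 at UTC-9 (offset -9h)
Target zone: UTC+11 (offset 11h)
Difference: 11 - (-9) = 20 hours
Calculation: 11 + (20) = 31
Wraparound: (31) mod 24 = 7
Result: 07:55

07:55


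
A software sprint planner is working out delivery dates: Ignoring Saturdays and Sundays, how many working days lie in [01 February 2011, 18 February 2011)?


Start: 2011-02-01 (Tuesday)
End (exclusive): 2011-02-18 (Friday)
Total calendar days: 17
Full weeks: 17 // 7 = 2 -> 10 weekdays
Remaining 3 days starting on Tuesday:
  Tue(w), Wed(w), Thu(w) -> 3 weekdays
Total business days: 10 + 3 = 13

13


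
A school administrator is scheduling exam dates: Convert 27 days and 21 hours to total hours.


Days: 27
Extra hours: 21
Hours per day: 24
Days to hours: 27 x 24 = 648
Total: 648 + 21 = 669

669


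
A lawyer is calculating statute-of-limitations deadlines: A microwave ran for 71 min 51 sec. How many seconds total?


Minutes: 71
Extra seconds: 51
Seconds per minute: 60
Minutes to seconds: 71 x 60 = 4260
Total: 4260 + 51 = 4311

4311


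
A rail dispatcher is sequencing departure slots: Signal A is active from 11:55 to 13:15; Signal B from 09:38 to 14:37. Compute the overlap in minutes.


Interval A: [715, 795] minutes from midnight
Interval B: [578, 877] minutes from midnight
Overlap start = max(715, 578) = 715
Overlap end = min(795, 877) = 795
Overlap = 795 - 715 = 80 minutes

80


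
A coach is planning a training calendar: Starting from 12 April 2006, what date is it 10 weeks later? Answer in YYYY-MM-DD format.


Start: 2006-04-12
Weeks to add: 10
Convert to days: 10 x 7 = 70 days
Add 70 days to 2006-04-12
Result: 2006-06-21

2006-06-21


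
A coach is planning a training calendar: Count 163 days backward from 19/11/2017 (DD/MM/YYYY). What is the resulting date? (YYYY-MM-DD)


Start: 2017-11-19
Subtracting 163 days
Days already passed in November: 19
After going back through November: 144 more days to subtract
October 2017: 31 days, 113 remaining
September 2017: 30 days, 83 remaining
August 2017: 31 days, 52 remaining
July 2017: 31 days, 21 remaining
Result: 2017-06-09

2017-06-09


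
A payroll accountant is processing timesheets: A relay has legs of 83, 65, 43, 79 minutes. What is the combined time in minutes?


Durations: 83, 65, 43, 79
Running sum: 83
+ 65 = 148
+ 43 = 191
+ 79 = 270
Total duration: 270 minutes
That is 4 hours and 30 minutes

270


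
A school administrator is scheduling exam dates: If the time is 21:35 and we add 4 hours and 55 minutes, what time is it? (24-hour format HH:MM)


Start time: 21:35
Adding: 4 hours 55 minutes
Minutes: 35 + 55 = 90
Minute overflow: 90 >= 60, so carry 1 hour, minutes = 30
Hours: 21 + 4 + 1 = 26
Hour wraparound: 26 mod 24 = 2
Result: 02:30

02:30


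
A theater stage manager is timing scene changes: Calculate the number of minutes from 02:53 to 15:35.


Start time: 02:53 = 173 minutes from midnight
End time: 15:35 = 935 minutes from midnight
Difference: 935 - 173 = 762 minutes
That is 12 hours and 42 minutes

762


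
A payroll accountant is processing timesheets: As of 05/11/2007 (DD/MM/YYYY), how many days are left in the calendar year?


Start: November 05, 2007
End: December 31, 2007
Days left in November: 25
December: 31
Sum of remaining months: 31
Total: 25 + 31 = 56

56


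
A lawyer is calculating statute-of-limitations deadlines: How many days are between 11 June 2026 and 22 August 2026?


Start date: 2026-06-11
End date: 2026-08-22
Jun 2026: +20 days
Jul 2026: +31 days
Aug 2026: +21 days
Total: 72 days

72


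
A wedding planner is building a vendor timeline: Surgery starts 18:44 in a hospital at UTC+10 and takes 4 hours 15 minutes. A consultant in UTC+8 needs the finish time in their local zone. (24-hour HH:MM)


Start: 18:44 in UTC+10
Step 1 - add duration:
  minutes: 44 + 15 = 59
  hours: 18 + 4 + 0 = 22
  end in UTC+10: 22:59
Step 2 - convert UTC+10 -> UTC+8:
  offset difference: 8 - (10) = -2 hours
  22 + (-2) = 20 -> mod 24 = 20
Result: 20:59 in UTC+8

20:59


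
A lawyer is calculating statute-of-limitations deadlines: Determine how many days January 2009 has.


Month: January
Year: 2009
January is a 31-day month
Total: 31 days

31


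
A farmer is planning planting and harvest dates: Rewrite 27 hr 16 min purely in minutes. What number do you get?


Hours: 27
Extra minutes: 16
Minutes per hour: 60
Hours to minutes: 27 x 60 = 1620
Total: 1620 + 16 = 1636

1636


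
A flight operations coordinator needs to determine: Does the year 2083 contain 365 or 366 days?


Year: 2083
Check leap year rules:
Divisible by 4? No
2083 is not a leap year
Days: 365

365


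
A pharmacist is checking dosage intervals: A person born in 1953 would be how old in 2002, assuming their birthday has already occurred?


Birth year: 1953
Current year: 2002
Age = current year - birth year
Age = 2002 - 1953 = 49

49


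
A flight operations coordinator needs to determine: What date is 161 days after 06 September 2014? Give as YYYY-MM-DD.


Start: 2014-09-06
Adding 161 days
Days remaining in September: 24
After September: 137 days still to add
October 2014: 31 days, 106 remaining
November 2014: 30 days, 76 remaining
December 2014: 31 days, 45 remaining
January 2015: 31 days, 14 remaining
Result: 2015-02-14

2015-02-14


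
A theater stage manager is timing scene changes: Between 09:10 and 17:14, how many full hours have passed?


Start: 09:10
End: 17:14
Hour difference: 17 - 9 = 8 hours
Minute difference: 14 - 10 = 4 minutes
Total minutes: 484
Complete hours: 484 / 60 = 8 (remainder 4)

8


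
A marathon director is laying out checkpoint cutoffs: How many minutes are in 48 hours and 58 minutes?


Hours: 48
Minutes: 58
Convert hours to minutes: 48 x 60 = 2880
Add remaining minutes: 2880 + 58 = 2938

2938


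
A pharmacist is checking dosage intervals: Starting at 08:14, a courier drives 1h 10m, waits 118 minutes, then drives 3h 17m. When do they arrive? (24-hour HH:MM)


Depart: 08:14
Leg 1: +70 min -> 09:24
Layover: +118 min -> 11:22
Leg 2: +197 min -> 14:39
Total travel: 385 minutes = 6h 25m
Arrival: 14:39

14:39


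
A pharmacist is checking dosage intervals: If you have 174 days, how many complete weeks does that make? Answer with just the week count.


Total days: 174
Days per week: 7
Division: 174 / 7 = 24 remainder 6
Complete weeks: 24
Remaining days: 6

24


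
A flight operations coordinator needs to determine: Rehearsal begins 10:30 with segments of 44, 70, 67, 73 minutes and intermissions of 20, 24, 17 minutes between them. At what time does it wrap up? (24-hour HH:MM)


Start: 10:30 = 630 min from midnight
  after task 1 (44 min): 11:14
  after break (20 min): 11:34
  after task 2 (70 min): 12:44
  after break (24 min): 13:08
  after task 3 (67 min): 14:15
  after break (17 min): 14:32
  after task 4 (73 min): 15:45
Total elapsed: 315 minutes
End time: 15:45

15:45


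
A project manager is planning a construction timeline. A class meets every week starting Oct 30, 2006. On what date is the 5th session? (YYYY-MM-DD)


First occurrence: 2006-10-30 (occurrence 1)
Each occurrence is 7 days after the previous.
Occurrence 5 is 4 weeks after the first.
4 weeks = 28 days
2006-10-30 + 28 days = 2006-11-27

2006-11-27


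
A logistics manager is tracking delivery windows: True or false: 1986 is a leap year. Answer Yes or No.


Year: 1986
Divisible by 4? 1986 / 4 = 496.5 -> No
Not divisible by 4, so NOT a leap year

No


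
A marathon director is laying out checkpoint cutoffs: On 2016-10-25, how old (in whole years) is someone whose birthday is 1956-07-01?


Birth: 1956-07-01
Reference: 2016-10-25
Year difference: 2016 - 1956 = 60
Has birthday (07-01) occurred by 10-25? Yes
Age in full years: 60

60


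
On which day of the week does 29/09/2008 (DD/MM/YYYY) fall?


Date: 2008-09-29
January 1, 2008 is a Tuesday
Day of year: 273
Offset from Jan 1: 272 days
272 mod 7 = 6
Result: Monday

Monday


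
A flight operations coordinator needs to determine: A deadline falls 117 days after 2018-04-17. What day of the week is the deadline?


Start: 2018-04-17 (Tuesday)
Step 1 - find target date: add 117 days
  2018-04-17 + 117 days = 2018-08-12
Step 2 - day of week:
  117 mod 7 = 5
  Tuesday + 5 days -> Sunday
Result: Sunday (2018-08-12)

Sunday


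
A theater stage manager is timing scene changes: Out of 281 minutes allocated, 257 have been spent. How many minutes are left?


Total budget: 281 minutes
Time used: 257 minutes
Remaining: 281 - 257 = 24 minutes
Percent used: 91.5%
Percent remaining: 8.5%

24


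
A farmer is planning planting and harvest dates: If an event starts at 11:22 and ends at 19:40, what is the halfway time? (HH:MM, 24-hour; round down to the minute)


Start time: 11:22 = 682 minutes from midnight
End time: 19:40 = 1180 minutes from midnight
Sum: 682 + 1180 = 1862
Midpoint: 1862 / 2 = 931 minutes
Convert: 931 / 60 = 15 hours, 31 minutes
Result: 15:31

15:31


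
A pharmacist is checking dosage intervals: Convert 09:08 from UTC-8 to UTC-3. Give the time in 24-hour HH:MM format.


Local time: 09:08 at UTC-8 (offset -8h)
Target zone: UTC-3 (offset -3h)
Difference: -3 - (-8) = 5 hours
Calculation: 9 + (5) = 14
Result: 14:08

14:08


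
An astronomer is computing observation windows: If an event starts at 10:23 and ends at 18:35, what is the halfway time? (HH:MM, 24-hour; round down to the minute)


Start time: 10:23 = 623 minutes from midnight
End time: 18:35 = 1115 minutes from midnight
Sum: 623 + 1115 = 1738
Midpoint: 1738 / 2 = 869 minutes
Convert: 869 / 60 = 14 hours, 29 minutes
Result: 14:29

14:29


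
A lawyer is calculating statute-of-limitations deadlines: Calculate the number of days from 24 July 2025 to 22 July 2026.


Start date: 2025-07-24
End date: 2026-07-22
Jul 2025: +8 days
Aug 2025: +31 days
Sep 2025: +30 days
... (10 more months)
Total: 363 days

363


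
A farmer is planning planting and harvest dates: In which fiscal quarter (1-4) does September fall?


Month: September (month 9)
Q1: January-March (months 1-3)
Q2: April-June (months 4-6)
Q3: July-September (months 7-9)
Q4: October-December (months 10-12)
Month 9 falls in Q3

3


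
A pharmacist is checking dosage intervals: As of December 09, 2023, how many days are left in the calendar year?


Start: December 09, 2023
End: December 31, 2023
Days left in December: 22
Total: 22 days

22


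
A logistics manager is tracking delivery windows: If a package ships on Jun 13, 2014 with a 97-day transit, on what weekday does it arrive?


Start: 2014-06-13 (Friday)
Step 1 - find target date: add 97 days
  2014-06-13 + 97 days = 2014-09-18
Step 2 - day of week:
  97 mod 7 = 6
  Friday + 6 days -> Thursday
Result: Thursday (2014-09-18)

Thursday


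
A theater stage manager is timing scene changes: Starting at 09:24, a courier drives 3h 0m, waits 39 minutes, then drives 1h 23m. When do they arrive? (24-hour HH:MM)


Depart: 09:24
Leg 1: +180 min -> 12:24
Layover: +39 min -> 13:03
Leg 2: +83 min -> 14:26
Total travel: 302 minutes = 5h 2m
Arrival: 14:26

14:26
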